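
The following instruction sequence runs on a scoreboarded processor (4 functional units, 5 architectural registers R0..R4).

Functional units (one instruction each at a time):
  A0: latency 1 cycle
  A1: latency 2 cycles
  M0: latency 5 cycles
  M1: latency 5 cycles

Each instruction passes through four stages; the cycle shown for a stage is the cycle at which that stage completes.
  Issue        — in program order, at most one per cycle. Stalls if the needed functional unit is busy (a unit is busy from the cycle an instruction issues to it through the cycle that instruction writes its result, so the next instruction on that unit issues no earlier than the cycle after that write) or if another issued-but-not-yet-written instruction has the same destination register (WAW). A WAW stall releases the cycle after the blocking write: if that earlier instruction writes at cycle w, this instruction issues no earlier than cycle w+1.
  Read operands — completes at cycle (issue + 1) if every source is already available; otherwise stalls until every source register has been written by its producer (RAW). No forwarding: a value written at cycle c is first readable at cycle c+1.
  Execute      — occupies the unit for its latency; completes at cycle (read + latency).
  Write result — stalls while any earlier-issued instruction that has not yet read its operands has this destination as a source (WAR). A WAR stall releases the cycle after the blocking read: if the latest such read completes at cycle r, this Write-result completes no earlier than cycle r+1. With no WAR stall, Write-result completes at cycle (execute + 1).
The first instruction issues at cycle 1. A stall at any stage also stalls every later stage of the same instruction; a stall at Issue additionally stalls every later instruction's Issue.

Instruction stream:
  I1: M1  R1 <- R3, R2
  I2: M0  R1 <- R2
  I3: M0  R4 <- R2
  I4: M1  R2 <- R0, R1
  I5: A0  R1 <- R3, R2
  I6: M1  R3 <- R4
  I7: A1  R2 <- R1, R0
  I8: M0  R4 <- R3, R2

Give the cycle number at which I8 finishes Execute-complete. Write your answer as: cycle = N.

  I1 | 1 | 2 | 7 | 8
  I2 | 9 | 10 | 15 | 16   WAW R1: wait I1 write@8
  I3 | 17 | 18 | 23 | 24   struct: M0 busy until I2 writes@16
  I4 | 18 | 19 | 24 | 25
  I5 | 19 | 26 | 27 | 28   RAW R2: wait I4 write@25
  I6 | 26 | 27 | 32 | 33   struct: M1 busy until I4 writes@25
  I7 | 27 | 29 | 31 | 32   RAW R1: wait I5 write@28
  I8 | 28 | 34 | 39 | 40   RAW R3: wait I6 write@33

cycle = 39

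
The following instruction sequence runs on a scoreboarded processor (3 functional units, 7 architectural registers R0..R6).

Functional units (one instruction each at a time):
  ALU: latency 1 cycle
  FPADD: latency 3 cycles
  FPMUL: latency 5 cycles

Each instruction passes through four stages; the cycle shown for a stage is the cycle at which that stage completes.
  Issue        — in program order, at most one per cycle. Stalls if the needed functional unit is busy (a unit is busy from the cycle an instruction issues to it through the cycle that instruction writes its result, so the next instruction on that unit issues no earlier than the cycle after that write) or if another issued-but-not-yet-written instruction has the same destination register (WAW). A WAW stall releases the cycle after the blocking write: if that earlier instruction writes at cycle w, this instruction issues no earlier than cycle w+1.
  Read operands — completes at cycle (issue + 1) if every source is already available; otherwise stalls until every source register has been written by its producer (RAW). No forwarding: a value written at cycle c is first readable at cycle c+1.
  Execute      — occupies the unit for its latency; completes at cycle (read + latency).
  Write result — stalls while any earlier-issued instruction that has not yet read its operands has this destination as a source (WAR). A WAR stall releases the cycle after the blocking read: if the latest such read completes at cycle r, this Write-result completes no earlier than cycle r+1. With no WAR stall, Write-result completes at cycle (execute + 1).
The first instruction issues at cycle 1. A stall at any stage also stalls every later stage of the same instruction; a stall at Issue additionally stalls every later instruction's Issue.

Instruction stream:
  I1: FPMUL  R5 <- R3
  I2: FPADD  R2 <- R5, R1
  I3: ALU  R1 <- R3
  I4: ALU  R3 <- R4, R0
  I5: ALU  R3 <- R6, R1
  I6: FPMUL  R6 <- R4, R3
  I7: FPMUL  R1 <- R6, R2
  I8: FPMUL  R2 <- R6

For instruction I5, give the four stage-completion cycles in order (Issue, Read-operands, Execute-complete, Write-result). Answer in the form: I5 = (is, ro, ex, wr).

  I1 | 1 | 2 | 7 | 8
  I2 | 2 | 9 | 12 | 13   RAW R5: wait I1 write@8
  I3 | 3 | 4 | 5 | 10   WAR R1: wait I2 read@9
  I4 | 11 | 12 | 13 | 14   struct: ALU busy until I3 writes@10
  I5 | 15 | 16 | 17 | 18   struct: ALU busy until I4 writes@14
  I6 | 16 | 19 | 24 | 25   RAW R3: wait I5 write@18
  I7 | 26 | 27 | 32 | 33   struct: FPMUL busy until I6 writes@25
  I8 | 34 | 35 | 40 | 41   struct: FPMUL busy until I7 writes@33

I5 = (15, 16, 17, 18)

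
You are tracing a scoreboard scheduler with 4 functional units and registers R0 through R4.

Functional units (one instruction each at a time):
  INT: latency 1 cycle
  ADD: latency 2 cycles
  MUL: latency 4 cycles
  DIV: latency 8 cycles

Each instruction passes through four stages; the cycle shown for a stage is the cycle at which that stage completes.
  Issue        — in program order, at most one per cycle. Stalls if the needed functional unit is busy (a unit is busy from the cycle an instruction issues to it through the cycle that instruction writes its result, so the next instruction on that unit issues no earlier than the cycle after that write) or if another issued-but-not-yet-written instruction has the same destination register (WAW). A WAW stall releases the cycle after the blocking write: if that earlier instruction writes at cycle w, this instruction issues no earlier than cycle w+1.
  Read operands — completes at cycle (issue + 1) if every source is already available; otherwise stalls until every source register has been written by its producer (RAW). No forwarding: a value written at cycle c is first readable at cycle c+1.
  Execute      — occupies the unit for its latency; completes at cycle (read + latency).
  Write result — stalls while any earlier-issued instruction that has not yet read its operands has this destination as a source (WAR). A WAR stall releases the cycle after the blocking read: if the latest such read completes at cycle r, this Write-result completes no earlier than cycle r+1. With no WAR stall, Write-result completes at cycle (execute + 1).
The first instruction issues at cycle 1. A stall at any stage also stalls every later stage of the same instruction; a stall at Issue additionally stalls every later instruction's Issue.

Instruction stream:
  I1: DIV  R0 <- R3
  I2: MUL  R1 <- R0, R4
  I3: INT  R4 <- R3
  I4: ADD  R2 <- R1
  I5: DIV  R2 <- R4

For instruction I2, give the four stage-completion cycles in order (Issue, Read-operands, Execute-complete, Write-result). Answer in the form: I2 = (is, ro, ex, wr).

I2 = (2, 12, 16, 17)

I1  is:1  ro:2  ex:10  wr:11
I2  is:2  ro:12  ex:16  wr:17  — RAW R0: wait I1 write@11
I3  is:3  ro:4  ex:5  wr:13  — WAR R4: wait I2 read@12
I4  is:4  ro:18  ex:20  wr:21  — RAW R1: wait I2 write@17
I5  is:22  ro:23  ex:31  wr:32  — WAW R2: wait I4 write@21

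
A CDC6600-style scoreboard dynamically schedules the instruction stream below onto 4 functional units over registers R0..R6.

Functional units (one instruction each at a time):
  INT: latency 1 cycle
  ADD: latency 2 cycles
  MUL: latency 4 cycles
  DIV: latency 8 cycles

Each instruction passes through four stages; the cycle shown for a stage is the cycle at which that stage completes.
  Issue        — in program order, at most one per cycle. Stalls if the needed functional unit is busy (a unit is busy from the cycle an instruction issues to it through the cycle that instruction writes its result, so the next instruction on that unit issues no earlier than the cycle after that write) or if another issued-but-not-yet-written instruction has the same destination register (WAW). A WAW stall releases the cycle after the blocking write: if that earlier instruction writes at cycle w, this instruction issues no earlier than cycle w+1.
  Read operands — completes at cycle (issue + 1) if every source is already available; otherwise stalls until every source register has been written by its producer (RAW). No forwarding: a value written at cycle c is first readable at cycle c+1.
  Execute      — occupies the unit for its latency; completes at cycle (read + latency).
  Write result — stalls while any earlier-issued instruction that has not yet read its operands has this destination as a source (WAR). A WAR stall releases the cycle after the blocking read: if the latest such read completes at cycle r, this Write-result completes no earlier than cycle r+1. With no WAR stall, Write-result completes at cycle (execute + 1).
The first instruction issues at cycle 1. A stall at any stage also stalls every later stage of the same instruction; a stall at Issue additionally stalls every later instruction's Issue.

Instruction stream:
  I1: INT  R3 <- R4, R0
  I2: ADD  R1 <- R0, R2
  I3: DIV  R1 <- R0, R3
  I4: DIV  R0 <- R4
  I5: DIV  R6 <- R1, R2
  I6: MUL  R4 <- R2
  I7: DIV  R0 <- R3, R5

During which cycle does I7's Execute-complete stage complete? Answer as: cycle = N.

cycle 1: I1 dispatched to INT
cycle 2: I1 operands ready, I2 dispatched to ADD
cycle 3: I1 complete, I2 operands ready
cycle 4: R3←I1
cycle 5: I2 complete
cycle 6: R1←I2
cycle 7: I3 dispatched to DIV
cycle 8: I3 operands ready
cycle 16: I3 complete
cycle 17: R1←I3
cycle 18: I4 dispatched to DIV
cycle 19: I4 operands ready
cycle 27: I4 complete
cycle 28: R0←I4
cycle 29: I5 dispatched to DIV
cycle 30: I5 operands ready, I6 dispatched to MUL
cycle 31: I6 operands ready
cycle 35: I6 complete
cycle 36: R4←I6
cycle 38: I5 complete
cycle 39: R6←I5
cycle 40: I7 dispatched to DIV
cycle 41: I7 operands ready
cycle 49: I7 complete
cycle 50: R0←I7

cycle = 49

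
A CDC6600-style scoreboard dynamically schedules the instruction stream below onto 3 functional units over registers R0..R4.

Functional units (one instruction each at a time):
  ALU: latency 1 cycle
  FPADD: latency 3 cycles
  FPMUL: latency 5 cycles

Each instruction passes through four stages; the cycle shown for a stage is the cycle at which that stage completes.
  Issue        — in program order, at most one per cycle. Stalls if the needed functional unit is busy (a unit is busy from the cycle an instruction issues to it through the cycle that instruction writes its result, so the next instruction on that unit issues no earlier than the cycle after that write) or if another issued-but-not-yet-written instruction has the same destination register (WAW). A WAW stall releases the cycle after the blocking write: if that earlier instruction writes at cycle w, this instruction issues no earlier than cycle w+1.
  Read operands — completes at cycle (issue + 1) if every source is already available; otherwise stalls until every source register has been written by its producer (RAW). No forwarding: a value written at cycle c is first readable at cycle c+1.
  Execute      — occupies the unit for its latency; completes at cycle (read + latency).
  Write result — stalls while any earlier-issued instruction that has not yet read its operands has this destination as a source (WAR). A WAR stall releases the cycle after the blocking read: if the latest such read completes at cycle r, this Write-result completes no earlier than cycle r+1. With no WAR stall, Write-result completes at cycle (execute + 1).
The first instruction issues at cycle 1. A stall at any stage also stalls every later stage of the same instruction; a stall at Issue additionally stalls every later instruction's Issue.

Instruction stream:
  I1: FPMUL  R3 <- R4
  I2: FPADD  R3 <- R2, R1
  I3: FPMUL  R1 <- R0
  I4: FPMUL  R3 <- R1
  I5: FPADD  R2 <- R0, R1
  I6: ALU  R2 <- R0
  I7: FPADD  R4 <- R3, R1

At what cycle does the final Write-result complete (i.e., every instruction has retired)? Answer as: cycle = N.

cycle = 31

t=1  I1 issues→FPMUL
t=2  I1 reads
t=7  I1 exec-done
t=8  I1 writes R3
t=9  I2 issues→FPADD
t=10  I2 reads | I3 issues→FPMUL
t=11  I3 reads
t=13  I2 exec-done
t=14  I2 writes R3
t=16  I3 exec-done
t=17  I3 writes R1
t=18  I4 issues→FPMUL
t=19  I4 reads | I5 issues→FPADD
t=20  I5 reads
t=23  I5 exec-done
t=24  I4 exec-done | I5 writes R2
t=25  I4 writes R3 | I6 issues→ALU
t=26  I6 reads | I7 issues→FPADD
t=27  I6 exec-done | I7 reads
t=28  I6 writes R2
t=30  I7 exec-done
t=31  I7 writes R4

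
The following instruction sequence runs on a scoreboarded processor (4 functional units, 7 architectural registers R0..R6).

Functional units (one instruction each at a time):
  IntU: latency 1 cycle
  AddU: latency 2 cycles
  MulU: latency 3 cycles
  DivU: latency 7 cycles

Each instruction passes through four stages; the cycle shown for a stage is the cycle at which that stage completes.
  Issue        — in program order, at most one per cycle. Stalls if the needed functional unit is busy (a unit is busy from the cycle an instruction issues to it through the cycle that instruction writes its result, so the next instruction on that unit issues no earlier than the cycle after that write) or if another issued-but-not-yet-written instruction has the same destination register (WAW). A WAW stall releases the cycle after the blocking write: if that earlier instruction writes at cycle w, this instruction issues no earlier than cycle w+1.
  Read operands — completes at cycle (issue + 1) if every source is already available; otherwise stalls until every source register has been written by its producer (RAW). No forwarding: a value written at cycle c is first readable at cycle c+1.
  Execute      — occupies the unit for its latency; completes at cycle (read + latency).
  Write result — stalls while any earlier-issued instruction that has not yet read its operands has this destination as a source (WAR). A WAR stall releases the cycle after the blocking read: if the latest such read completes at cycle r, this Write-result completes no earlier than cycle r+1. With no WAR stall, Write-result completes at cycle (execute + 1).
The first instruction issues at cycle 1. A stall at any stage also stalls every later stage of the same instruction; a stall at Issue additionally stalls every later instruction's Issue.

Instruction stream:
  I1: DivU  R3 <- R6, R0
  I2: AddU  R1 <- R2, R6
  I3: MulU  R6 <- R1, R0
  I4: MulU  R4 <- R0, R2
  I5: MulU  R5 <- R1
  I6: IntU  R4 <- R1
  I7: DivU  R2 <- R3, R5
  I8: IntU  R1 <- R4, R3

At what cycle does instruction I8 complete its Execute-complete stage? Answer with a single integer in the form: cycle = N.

I1: IS=1 RO=2 EX=9 WR=10
I2: IS=2 RO=3 EX=5 WR=6
I3: IS=3 RO=7 EX=10 WR=11  [RAW R1: wait I2 write@6]
I4: IS=12 RO=13 EX=16 WR=17  [struct: MulU busy until I3 writes@11]
I5: IS=18 RO=19 EX=22 WR=23  [struct: MulU busy until I4 writes@17]
I6: IS=19 RO=20 EX=21 WR=22
I7: IS=20 RO=24 EX=31 WR=32  [RAW R5: wait I5 write@23]
I8: IS=23 RO=24 EX=25 WR=26  [struct: IntU busy until I6 writes@22]

cycle = 25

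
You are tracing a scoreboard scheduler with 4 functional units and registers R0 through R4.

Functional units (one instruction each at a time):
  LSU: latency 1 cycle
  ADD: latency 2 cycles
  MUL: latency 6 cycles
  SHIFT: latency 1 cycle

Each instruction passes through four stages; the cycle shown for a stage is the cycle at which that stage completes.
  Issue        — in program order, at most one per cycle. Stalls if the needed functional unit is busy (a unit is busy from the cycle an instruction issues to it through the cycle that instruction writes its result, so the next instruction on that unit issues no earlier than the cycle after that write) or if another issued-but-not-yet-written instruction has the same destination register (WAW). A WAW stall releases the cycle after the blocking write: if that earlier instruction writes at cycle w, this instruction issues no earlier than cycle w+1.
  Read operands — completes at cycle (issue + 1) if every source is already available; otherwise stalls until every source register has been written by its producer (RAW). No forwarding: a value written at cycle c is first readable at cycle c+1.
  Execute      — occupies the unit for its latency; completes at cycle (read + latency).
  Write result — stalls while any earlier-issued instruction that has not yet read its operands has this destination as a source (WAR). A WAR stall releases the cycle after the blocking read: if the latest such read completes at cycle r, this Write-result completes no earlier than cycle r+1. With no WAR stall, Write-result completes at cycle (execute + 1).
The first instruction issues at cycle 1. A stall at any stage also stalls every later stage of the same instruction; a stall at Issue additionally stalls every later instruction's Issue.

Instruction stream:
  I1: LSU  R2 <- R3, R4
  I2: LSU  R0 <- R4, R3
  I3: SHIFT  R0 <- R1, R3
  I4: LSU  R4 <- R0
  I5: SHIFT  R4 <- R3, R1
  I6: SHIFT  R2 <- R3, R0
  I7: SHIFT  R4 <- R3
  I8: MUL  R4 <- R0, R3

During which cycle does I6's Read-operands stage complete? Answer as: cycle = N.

cycle = 21

cycle 1: I1 dispatched to LSU
cycle 2: I1 operands ready
cycle 3: I1 complete
cycle 4: R2←I1
cycle 5: I2 dispatched to LSU
cycle 6: I2 operands ready
cycle 7: I2 complete
cycle 8: R0←I2
cycle 9: I3 dispatched to SHIFT
cycle 10: I3 operands ready | I4 dispatched to LSU
cycle 11: I3 complete
cycle 12: R0←I3
cycle 13: I4 operands ready
cycle 14: I4 complete
cycle 15: R4←I4
cycle 16: I5 dispatched to SHIFT
cycle 17: I5 operands ready
cycle 18: I5 complete
cycle 19: R4←I5
cycle 20: I6 dispatched to SHIFT
cycle 21: I6 operands ready
cycle 22: I6 complete
cycle 23: R2←I6
cycle 24: I7 dispatched to SHIFT
cycle 25: I7 operands ready
cycle 26: I7 complete
cycle 27: R4←I7
cycle 28: I8 dispatched to MUL
cycle 29: I8 operands ready
cycle 35: I8 complete
cycle 36: R4←I8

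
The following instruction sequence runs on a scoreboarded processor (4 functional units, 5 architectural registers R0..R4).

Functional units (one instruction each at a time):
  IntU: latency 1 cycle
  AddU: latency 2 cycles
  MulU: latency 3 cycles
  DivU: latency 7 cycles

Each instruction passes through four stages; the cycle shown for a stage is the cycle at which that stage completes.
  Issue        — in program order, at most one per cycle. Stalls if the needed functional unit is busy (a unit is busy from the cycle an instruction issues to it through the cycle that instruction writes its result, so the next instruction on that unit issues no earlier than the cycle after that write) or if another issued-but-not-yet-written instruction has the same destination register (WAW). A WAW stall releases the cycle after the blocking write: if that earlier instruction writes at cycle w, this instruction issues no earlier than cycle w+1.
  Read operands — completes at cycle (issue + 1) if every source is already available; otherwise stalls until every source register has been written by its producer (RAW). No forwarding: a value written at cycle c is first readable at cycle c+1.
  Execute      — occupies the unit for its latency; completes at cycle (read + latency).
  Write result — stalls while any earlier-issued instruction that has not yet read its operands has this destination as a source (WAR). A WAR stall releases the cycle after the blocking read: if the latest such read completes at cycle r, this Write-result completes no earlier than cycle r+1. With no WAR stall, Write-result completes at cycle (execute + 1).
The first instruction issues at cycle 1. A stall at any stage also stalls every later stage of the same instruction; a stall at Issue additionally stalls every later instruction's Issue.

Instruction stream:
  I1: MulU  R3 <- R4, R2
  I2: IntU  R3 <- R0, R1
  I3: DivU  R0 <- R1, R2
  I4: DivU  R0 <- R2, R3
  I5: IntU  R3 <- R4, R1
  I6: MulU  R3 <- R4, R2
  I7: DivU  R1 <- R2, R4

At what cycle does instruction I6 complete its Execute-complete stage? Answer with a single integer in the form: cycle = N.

cycle = 27

[1] I1→MulU
[2] I1 RO
[5] I1 EX
[6] I1 WR R3
[7] I2→IntU
[8] I2 RO, I3→DivU
[9] I2 EX, I3 RO
[10] I2 WR R3
[16] I3 EX
[17] I3 WR R0
[18] I4→DivU
[19] I4 RO, I5→IntU
[20] I5 RO
[21] I5 EX
[22] I5 WR R3
[23] I6→MulU
[24] I6 RO
[26] I4 EX
[27] I4 WR R0, I6 EX
[28] I6 WR R3, I7→DivU
[29] I7 RO
[36] I7 EX
[37] I7 WR R1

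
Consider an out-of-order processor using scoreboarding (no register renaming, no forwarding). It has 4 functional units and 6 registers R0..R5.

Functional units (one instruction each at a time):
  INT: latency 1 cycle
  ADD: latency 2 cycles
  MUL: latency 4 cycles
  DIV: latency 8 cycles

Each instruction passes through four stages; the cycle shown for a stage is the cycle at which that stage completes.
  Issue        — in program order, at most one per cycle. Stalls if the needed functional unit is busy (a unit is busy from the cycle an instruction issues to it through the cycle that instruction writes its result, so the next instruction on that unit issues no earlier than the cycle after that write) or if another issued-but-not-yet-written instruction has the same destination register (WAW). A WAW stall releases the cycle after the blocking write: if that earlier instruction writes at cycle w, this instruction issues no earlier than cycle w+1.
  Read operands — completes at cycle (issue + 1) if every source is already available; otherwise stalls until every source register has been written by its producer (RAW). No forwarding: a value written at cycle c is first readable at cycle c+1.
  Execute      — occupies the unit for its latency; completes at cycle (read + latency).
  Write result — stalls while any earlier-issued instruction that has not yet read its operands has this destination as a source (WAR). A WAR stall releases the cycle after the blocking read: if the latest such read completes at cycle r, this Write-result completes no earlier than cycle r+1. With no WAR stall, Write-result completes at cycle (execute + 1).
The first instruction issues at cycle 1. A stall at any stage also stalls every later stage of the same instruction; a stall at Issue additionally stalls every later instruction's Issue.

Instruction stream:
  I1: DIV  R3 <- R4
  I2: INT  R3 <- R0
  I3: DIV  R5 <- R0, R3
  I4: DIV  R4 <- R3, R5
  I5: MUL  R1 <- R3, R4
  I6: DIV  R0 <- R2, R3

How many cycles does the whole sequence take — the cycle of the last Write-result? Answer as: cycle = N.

c1: I1 dispatched to DIV
c2: I1 operands ready
c10: I1 complete
c11: R3←I1
c12: I2 dispatched to INT
c13: I2 operands ready; I3 dispatched to DIV
c14: I2 complete
c15: R3←I2
c16: I3 operands ready
c24: I3 complete
c25: R5←I3
c26: I4 dispatched to DIV
c27: I4 operands ready; I5 dispatched to MUL
c35: I4 complete
c36: R4←I4
c37: I5 operands ready; I6 dispatched to DIV
c38: I6 operands ready
c41: I5 complete
c42: R1←I5
c46: I6 complete
c47: R0←I6

cycle = 47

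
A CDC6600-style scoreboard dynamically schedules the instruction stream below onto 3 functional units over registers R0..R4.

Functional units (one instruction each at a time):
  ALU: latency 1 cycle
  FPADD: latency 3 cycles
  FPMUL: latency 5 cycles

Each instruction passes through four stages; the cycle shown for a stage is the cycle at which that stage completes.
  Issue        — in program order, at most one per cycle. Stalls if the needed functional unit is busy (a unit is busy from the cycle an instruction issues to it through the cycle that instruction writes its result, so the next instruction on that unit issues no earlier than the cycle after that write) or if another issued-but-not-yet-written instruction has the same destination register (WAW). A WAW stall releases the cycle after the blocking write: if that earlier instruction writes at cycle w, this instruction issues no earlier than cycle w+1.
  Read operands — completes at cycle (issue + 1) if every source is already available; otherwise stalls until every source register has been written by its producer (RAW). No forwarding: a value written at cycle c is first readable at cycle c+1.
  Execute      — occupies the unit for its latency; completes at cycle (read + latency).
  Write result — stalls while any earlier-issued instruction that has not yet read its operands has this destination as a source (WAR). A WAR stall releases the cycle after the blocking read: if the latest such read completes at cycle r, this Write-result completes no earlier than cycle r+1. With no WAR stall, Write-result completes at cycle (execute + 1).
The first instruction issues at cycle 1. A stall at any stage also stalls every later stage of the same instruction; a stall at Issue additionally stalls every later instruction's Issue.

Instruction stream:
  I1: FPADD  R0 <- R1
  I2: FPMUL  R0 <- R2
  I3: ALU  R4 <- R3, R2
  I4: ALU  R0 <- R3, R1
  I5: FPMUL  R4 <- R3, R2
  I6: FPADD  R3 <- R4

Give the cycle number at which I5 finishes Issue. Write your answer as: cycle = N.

cycle = 16

I1 -> (1, 2, 5, 6)
I2 -> (7, 8, 13, 14)  // WAW R0: wait I1 write@6
I3 -> (8, 9, 10, 11)
I4 -> (15, 16, 17, 18)  // WAW R0: wait I2 write@14
I5 -> (16, 17, 22, 23)
I6 -> (17, 24, 27, 28)  // RAW R4: wait I5 write@23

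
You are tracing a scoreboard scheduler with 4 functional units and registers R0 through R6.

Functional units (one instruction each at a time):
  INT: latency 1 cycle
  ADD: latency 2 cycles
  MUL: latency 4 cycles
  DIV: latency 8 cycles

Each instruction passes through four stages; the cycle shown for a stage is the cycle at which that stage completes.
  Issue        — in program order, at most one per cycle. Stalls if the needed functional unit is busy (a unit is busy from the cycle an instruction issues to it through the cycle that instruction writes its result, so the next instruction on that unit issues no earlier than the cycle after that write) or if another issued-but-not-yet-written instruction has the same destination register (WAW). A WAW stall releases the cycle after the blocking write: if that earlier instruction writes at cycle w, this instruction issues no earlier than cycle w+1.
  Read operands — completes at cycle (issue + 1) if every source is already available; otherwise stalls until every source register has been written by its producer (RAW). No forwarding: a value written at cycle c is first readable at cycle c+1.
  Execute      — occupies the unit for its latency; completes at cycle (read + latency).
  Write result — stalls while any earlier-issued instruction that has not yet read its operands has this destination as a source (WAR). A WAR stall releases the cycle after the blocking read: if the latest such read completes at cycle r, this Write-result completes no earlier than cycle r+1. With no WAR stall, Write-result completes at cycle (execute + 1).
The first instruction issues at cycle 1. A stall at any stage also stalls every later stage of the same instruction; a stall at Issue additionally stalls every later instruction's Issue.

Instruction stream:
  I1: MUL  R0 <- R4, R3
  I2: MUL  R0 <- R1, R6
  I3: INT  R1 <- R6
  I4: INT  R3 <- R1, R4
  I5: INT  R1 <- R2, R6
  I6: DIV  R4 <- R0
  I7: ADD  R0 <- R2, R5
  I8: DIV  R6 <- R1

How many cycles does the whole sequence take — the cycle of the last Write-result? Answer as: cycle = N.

t=1  I1 dispatched to MUL
t=2  I1 operands ready
t=6  I1 complete
t=7  R0←I1
t=8  I2 dispatched to MUL
t=9  I2 operands ready | I3 dispatched to INT
t=10  I3 operands ready
t=11  I3 complete
t=12  R1←I3
t=13  I2 complete | I4 dispatched to INT
t=14  R0←I2 | I4 operands ready
t=15  I4 complete
t=16  R3←I4
t=17  I5 dispatched to INT
t=18  I5 operands ready | I6 dispatched to DIV
t=19  I5 complete | I6 operands ready | I7 dispatched to ADD
t=20  R1←I5 | I7 operands ready
t=22  I7 complete
t=23  R0←I7
t=27  I6 complete
t=28  R4←I6
t=29  I8 dispatched to DIV
t=30  I8 operands ready
t=38  I8 complete
t=39  R6←I8

cycle = 39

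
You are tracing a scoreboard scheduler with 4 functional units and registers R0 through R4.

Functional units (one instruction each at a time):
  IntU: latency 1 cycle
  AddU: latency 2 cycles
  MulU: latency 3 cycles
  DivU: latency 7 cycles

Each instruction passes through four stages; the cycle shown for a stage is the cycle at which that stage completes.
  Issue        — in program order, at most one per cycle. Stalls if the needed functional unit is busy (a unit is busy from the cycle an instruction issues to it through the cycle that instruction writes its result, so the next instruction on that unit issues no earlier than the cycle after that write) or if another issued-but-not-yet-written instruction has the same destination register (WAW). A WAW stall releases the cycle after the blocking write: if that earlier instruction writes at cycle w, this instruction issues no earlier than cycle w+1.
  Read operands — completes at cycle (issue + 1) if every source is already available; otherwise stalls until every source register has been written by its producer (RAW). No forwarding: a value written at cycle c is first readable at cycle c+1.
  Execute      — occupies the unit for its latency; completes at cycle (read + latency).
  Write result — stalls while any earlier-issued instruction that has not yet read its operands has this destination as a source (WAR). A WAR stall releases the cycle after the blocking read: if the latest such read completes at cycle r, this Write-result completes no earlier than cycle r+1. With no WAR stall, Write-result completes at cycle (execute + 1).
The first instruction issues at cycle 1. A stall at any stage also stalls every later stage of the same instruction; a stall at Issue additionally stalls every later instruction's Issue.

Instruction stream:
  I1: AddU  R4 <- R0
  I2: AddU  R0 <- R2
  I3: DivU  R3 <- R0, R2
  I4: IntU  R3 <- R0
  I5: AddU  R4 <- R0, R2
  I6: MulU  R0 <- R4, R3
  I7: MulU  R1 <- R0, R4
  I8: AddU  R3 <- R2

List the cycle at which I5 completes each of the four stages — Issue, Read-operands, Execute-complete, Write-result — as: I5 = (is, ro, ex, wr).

[1] I1 dispatched to AddU
[2] I1 operands ready
[4] I1 complete
[5] R4←I1
[6] I2 dispatched to AddU
[7] I2 operands ready | I3 dispatched to DivU
[9] I2 complete
[10] R0←I2
[11] I3 operands ready
[18] I3 complete
[19] R3←I3
[20] I4 dispatched to IntU
[21] I4 operands ready | I5 dispatched to AddU
[22] I4 complete | I5 operands ready | I6 dispatched to MulU
[23] R3←I4
[24] I5 complete
[25] R4←I5
[26] I6 operands ready
[29] I6 complete
[30] R0←I6
[31] I7 dispatched to MulU
[32] I7 operands ready | I8 dispatched to AddU
[33] I8 operands ready
[35] I7 complete | I8 complete
[36] R1←I7 | R3←I8

I5 = (21, 22, 24, 25)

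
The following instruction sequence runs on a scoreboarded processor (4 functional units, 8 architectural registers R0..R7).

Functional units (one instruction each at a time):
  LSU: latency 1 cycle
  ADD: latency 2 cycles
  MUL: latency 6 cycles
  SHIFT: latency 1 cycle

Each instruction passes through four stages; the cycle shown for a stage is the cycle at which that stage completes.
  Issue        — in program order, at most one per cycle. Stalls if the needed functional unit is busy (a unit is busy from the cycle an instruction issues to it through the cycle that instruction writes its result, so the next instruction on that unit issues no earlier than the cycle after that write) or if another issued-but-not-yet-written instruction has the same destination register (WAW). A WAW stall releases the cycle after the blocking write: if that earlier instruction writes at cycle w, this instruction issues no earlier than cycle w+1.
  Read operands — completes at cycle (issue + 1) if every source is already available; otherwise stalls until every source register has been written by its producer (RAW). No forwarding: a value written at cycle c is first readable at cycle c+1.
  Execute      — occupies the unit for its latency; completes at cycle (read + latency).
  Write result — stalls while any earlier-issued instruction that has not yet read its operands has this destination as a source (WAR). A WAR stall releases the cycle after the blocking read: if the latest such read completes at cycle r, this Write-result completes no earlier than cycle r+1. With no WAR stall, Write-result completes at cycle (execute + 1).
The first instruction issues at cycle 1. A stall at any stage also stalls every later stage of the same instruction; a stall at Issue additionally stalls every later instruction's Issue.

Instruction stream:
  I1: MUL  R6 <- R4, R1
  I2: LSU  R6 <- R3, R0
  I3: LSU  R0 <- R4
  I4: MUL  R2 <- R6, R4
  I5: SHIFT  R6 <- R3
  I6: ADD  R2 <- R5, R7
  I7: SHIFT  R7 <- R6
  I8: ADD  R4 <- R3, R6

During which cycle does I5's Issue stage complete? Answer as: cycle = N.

I1 -> (1, 2, 8, 9)
I2 -> (10, 11, 12, 13)  // WAW R6: wait I1 write@9
I3 -> (14, 15, 16, 17)  // struct: LSU busy until I2 writes@13
I4 -> (15, 16, 22, 23)
I5 -> (16, 17, 18, 19)
I6 -> (24, 25, 27, 28)  // WAW R2: wait I4 write@23
I7 -> (25, 26, 27, 28)
I8 -> (29, 30, 32, 33)  // struct: ADD busy until I6 writes@28

cycle = 16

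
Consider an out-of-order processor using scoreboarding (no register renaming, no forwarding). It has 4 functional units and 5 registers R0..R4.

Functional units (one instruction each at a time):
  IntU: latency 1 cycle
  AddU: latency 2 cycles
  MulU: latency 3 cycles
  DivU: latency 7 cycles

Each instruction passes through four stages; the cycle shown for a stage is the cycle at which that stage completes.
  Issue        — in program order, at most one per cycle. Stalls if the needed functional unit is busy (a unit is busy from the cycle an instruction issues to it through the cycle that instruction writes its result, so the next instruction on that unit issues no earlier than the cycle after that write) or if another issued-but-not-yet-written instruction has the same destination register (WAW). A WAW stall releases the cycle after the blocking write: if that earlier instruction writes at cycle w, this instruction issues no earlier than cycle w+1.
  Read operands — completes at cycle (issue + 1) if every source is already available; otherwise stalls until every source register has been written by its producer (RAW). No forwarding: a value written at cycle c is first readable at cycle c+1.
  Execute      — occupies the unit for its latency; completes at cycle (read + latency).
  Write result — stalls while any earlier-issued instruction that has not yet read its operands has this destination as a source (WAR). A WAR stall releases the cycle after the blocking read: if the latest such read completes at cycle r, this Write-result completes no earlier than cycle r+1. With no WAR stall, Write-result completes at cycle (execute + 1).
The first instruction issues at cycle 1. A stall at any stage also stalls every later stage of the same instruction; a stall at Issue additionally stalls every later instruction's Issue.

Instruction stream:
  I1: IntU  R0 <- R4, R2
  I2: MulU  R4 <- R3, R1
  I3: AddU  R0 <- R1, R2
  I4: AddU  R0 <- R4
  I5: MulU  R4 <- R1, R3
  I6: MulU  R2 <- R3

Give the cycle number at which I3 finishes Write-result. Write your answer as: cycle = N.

[1] I1→IntU
[2] I1 RO; I2→MulU
[3] I1 EX; I2 RO
[4] I1 WR R0
[5] I3→AddU
[6] I2 EX; I3 RO
[7] I2 WR R4
[8] I3 EX
[9] I3 WR R0
[10] I4→AddU
[11] I4 RO; I5→MulU
[12] I5 RO
[13] I4 EX
[14] I4 WR R0
[15] I5 EX
[16] I5 WR R4
[17] I6→MulU
[18] I6 RO
[21] I6 EX
[22] I6 WR R2

cycle = 9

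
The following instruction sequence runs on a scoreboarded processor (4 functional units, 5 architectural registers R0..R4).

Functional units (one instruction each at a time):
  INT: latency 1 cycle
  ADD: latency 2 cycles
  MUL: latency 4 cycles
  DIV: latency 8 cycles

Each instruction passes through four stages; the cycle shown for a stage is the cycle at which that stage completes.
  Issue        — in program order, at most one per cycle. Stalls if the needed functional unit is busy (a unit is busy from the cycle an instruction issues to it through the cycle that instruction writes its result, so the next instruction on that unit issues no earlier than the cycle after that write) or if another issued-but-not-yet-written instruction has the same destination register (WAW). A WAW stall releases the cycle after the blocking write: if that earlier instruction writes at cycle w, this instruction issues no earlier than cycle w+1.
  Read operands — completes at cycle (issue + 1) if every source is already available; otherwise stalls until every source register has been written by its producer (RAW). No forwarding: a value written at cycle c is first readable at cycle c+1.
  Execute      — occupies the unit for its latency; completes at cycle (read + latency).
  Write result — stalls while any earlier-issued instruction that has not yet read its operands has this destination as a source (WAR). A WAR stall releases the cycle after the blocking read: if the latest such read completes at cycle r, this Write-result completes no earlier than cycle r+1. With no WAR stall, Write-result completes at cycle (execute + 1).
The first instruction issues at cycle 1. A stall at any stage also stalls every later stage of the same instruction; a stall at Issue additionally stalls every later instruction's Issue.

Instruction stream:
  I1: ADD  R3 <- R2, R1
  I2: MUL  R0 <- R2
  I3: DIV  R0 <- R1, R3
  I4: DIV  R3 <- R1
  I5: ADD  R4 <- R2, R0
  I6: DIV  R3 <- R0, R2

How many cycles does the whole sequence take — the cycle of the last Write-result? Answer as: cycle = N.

cycle = 41

[1] I1→ADD
[2] I1 RO | I2→MUL
[3] I2 RO
[4] I1 EX
[5] I1 WR R3
[7] I2 EX
[8] I2 WR R0
[9] I3→DIV
[10] I3 RO
[18] I3 EX
[19] I3 WR R0
[20] I4→DIV
[21] I4 RO | I5→ADD
[22] I5 RO
[24] I5 EX
[25] I5 WR R4
[29] I4 EX
[30] I4 WR R3
[31] I6→DIV
[32] I6 RO
[40] I6 EX
[41] I6 WR R3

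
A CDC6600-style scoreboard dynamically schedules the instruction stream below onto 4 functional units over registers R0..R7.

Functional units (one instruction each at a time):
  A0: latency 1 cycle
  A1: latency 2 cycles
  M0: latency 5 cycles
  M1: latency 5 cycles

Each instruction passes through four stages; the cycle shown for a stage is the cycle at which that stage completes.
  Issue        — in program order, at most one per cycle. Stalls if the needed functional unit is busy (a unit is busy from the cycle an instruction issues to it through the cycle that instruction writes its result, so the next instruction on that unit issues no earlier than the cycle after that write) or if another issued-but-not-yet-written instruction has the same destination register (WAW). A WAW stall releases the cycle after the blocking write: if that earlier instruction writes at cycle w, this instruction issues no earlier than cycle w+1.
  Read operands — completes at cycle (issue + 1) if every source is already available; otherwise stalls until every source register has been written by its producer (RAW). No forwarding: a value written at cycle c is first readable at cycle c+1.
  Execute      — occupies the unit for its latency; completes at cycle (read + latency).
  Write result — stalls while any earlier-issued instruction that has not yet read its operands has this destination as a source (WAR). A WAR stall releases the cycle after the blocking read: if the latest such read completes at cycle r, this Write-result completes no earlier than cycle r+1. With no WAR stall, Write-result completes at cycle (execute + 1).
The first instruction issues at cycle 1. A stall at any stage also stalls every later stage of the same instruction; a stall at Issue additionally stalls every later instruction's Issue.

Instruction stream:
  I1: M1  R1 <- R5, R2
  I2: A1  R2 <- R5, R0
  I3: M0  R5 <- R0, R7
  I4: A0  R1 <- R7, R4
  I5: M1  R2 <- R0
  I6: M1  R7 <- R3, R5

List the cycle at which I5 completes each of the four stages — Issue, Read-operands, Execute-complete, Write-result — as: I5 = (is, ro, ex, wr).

[1] I1→M1
[2] I1 RO | I2→A1
[3] I2 RO | I3→M0
[4] I3 RO
[5] I2 EX
[6] I2 WR R2
[7] I1 EX
[8] I1 WR R1
[9] I3 EX | I4→A0
[10] I3 WR R5 | I4 RO | I5→M1
[11] I4 EX | I5 RO
[12] I4 WR R1
[16] I5 EX
[17] I5 WR R2
[18] I6→M1
[19] I6 RO
[24] I6 EX
[25] I6 WR R7

I5 = (10, 11, 16, 17)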